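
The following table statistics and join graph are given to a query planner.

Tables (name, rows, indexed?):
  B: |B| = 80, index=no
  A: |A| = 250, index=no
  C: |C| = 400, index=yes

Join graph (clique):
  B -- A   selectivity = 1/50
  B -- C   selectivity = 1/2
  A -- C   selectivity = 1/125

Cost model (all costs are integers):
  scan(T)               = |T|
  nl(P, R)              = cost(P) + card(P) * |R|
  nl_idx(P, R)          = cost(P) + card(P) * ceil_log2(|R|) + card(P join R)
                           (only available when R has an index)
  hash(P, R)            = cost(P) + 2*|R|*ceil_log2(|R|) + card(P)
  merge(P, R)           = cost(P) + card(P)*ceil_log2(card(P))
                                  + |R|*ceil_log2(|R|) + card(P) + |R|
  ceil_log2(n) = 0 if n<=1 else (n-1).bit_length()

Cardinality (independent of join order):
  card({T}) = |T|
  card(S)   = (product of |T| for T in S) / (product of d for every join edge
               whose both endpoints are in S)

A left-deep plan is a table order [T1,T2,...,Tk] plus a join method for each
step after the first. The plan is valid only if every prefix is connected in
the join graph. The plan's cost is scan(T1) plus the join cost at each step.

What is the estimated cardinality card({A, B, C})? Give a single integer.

640

Tables in S: A(250), B(80), C(400)
Edges inside S: B-A(d=50), B-C(d=2), A-C(d=125)
numerator = 250 * 80 * 400 = 8000000
denominator = 50 * 2 * 125 = 12500
card(S) = 8000000 / 12500 = 640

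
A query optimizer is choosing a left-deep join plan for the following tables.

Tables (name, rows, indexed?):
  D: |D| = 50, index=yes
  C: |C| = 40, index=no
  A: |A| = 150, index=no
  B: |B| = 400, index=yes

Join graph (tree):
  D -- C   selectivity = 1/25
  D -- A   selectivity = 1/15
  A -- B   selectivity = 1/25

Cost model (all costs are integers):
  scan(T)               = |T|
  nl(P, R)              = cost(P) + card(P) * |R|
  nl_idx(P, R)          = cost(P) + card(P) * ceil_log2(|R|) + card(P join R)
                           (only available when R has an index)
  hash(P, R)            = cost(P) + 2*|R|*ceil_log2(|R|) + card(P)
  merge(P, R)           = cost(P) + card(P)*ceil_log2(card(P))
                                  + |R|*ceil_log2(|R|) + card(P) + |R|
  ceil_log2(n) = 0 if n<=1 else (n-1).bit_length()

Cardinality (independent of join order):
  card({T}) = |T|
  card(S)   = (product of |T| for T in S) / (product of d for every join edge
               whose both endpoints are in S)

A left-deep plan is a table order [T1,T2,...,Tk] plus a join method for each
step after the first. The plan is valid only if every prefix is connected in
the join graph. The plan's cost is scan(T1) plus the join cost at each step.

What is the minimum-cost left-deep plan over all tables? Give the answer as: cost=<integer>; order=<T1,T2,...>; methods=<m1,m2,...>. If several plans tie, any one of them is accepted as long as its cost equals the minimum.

cost=9880; order=A,D,C,B; methods=hash,hash,hash

Selinger DP (subsets sized 1..n):
  {D}: scan cost=50, card=50
  {C}: scan cost=40, card=40
  {A}: scan cost=150, card=150
  {B}: scan cost=400, card=400
  {CD}: card=80; try (D,nl_idx)→360, (C,hash)→580, (D,merge)→670, (D,hash)→680, (C,merge)→680, (D,nl)→2040 …(+1); best=360 via (D,nl_idx)
  {AD}: card=500; try (D,hash)→900, (D,nl_idx)→1550, (A,merge)→1750, (D,merge)→1850, (A,hash)→2500, (A,nl)→7550 …(+1); best=900 via (D,hash)
  {AB}: card=2400; try (A,hash)→3200, (B,nl_idx)→3900, (B,merge)→5500, (A,merge)→5750, (B,hash)→7500, (B,nl)→60150 …(+1); best=3200 via (A,hash)
  {ACD}: card=800; try (C,hash)→1880, (A,merge)→2350, (A,hash)→2840, (C,merge)→6180, (A,nl)→12360, (C,nl)→20900; best=1880 via (C,hash)
  {ABD}: card=8000; try (D,hash)→6200, (B,hash)→8600, (B,merge)→9900, (B,nl_idx)→13400, (D,nl_idx)→25600, (D,merge)→34750 …(+2); best=6200 via (D,hash)
  {ABCD}: card=12800; try (B,hash)→9880, (C,hash)→14680, (B,merge)→14680, (B,nl_idx)→21880, (C,merge)→118480, (B,nl)→321880 …(+1); best=9880 via (B,hash)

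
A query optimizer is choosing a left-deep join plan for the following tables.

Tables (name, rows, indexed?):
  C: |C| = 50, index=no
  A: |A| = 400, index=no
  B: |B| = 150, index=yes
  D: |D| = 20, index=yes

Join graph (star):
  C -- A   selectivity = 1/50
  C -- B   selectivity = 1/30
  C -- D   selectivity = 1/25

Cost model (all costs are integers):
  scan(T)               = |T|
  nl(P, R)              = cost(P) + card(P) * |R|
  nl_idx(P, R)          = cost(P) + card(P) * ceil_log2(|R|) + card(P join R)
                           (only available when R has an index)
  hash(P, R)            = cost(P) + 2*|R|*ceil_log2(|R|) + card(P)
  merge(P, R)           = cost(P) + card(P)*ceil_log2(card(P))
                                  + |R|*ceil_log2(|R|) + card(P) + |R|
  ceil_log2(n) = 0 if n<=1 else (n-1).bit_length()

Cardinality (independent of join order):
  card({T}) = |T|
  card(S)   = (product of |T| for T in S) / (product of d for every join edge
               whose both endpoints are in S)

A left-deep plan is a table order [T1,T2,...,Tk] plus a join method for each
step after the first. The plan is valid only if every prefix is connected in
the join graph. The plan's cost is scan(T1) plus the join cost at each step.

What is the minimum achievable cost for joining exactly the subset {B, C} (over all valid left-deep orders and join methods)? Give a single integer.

Selinger DP over subsets of {B,C}:
  {C}: scan cost=50, card=50
  {B}: scan cost=150, card=150
  {BC}: card=250; try (B,nl_idx)→700, (C,hash)→900, (B,merge)→1750, (C,merge)→1850, (B,hash)→2500, (B,nl)→7550 …(+1); best=700 via (B,nl_idx)

700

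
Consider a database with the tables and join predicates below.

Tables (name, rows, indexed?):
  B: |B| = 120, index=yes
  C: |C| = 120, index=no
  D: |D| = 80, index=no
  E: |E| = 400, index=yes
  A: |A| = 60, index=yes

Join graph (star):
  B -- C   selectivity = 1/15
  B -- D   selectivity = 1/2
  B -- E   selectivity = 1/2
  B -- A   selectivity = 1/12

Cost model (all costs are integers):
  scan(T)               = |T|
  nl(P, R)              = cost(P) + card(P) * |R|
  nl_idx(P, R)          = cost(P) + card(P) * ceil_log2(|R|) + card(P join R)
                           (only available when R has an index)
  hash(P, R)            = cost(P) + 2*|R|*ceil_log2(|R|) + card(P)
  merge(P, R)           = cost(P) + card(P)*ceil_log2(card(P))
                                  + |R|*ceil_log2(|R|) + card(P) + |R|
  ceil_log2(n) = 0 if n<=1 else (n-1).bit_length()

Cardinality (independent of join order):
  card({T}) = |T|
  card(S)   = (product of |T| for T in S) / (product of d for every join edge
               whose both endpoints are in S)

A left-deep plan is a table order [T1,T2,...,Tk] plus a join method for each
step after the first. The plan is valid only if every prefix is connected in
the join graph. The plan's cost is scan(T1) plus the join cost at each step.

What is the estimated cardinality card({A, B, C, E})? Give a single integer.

Tables in S: A(60), B(120), C(120), E(400)
Edges inside S: B-C(d=15), B-E(d=2), B-A(d=12)
numerator = 60 * 120 * 120 * 400 = 345600000
denominator = 15 * 2 * 12 = 360
card(S) = 345600000 / 360 = 960000

960000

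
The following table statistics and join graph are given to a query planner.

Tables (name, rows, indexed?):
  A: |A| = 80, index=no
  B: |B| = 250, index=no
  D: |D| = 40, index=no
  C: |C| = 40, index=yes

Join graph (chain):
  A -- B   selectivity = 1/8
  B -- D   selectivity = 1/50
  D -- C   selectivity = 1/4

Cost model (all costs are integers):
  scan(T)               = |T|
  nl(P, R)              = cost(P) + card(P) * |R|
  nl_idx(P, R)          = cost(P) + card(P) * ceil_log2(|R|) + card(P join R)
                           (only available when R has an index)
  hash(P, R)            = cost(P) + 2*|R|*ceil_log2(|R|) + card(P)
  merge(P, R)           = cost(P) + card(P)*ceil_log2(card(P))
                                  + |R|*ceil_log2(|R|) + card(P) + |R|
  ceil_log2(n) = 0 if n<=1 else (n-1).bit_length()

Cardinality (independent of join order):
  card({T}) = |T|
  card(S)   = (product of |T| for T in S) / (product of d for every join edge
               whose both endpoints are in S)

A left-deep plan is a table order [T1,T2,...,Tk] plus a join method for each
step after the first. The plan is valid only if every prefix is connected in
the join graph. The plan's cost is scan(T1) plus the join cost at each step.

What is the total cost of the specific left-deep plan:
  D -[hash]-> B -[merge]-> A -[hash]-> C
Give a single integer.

9000

step 1: scan D: cost=40, card=40
step 2: join B via hash
    card(P join B) = 40*250/(50) = 200
    cost = 40 + 2*250*8 + 40 = 4080
step 3: join A via merge
    card(P join A) = 200*80/(8) = 2000
    cost = 4080 + 200*8 + 80*7 + 200 + 80 = 6520
step 4: join C via hash
    card(P join C) = 2000*40/(4) = 20000
    cost = 6520 + 2*40*6 + 2000 = 9000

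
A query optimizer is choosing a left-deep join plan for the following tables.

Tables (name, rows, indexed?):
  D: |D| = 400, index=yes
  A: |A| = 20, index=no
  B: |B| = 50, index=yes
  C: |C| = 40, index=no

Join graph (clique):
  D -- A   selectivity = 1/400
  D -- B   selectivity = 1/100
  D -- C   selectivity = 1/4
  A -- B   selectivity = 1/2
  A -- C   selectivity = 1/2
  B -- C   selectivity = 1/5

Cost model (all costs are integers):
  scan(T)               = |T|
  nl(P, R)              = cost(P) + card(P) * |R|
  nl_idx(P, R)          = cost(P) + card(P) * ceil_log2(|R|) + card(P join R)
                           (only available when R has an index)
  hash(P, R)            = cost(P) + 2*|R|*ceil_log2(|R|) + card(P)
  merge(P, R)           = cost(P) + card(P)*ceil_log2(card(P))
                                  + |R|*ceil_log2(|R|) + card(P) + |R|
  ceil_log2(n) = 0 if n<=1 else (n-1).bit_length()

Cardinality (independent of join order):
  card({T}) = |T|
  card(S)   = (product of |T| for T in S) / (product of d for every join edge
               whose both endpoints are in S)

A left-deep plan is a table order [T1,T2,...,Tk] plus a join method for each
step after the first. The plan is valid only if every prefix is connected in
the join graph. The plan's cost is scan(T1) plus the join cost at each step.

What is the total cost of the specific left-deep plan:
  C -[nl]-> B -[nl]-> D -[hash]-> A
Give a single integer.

162640

step 1: scan C: cost=40, card=40
step 2: join B via nl
    card(P join B) = 40*50/(5) = 400
    cost = 40 + 40*50 = 2040
step 3: join D via nl
    card(P join D) = 400*400/(100*4) = 400
    cost = 2040 + 400*400 = 162040
step 4: join A via hash
    card(P join A) = 400*20/(400*2*2) = 5
    cost = 162040 + 2*20*5 + 400 = 162640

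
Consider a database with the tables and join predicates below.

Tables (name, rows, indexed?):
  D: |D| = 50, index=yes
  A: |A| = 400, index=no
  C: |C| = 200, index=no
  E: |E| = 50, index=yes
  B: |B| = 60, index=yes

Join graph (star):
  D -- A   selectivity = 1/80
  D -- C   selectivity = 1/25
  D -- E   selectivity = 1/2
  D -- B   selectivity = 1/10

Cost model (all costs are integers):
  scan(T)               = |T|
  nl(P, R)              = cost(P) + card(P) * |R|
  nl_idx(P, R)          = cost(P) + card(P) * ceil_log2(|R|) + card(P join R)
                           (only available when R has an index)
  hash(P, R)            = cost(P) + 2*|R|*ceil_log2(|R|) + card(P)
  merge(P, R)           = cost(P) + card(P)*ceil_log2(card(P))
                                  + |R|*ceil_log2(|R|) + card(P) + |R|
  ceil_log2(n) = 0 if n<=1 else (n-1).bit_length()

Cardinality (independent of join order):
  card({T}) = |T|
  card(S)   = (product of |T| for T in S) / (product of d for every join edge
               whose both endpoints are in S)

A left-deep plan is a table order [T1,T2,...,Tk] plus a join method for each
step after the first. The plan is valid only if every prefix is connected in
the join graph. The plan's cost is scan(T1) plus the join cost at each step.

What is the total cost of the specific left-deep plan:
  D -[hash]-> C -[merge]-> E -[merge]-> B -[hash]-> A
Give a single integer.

225270

step 1: scan D: cost=50, card=50
step 2: join C via hash
    card(P join C) = 50*200/(25) = 400
    cost = 50 + 2*200*8 + 50 = 3300
step 3: join E via merge
    card(P join E) = 400*50/(2) = 10000
    cost = 3300 + 400*9 + 50*6 + 400 + 50 = 7650
step 4: join B via merge
    card(P join B) = 10000*60/(10) = 60000
    cost = 7650 + 10000*14 + 60*6 + 10000 + 60 = 158070
step 5: join A via hash
    card(P join A) = 60000*400/(80) = 300000
    cost = 158070 + 2*400*9 + 60000 = 225270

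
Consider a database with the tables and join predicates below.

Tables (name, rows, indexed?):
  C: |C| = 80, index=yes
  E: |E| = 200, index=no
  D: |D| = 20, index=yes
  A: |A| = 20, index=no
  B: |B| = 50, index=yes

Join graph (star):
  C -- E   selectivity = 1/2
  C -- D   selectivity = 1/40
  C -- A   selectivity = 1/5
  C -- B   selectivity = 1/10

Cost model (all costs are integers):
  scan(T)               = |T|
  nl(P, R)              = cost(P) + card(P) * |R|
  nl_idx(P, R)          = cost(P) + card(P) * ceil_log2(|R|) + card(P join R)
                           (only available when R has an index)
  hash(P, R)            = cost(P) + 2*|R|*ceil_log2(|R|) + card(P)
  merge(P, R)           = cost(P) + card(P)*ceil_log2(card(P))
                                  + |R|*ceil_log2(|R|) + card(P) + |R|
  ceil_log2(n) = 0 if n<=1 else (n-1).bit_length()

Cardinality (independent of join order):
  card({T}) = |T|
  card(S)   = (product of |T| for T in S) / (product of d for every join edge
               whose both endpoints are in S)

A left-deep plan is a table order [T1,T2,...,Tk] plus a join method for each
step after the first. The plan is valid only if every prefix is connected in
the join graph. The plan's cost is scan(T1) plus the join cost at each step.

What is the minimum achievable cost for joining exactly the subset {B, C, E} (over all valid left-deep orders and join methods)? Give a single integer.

4360

Selinger DP over subsets of {B,C,E}:
  {C}: scan cost=80, card=80
  {E}: scan cost=200, card=200
  {B}: scan cost=50, card=50
  {CE}: card=8000; try (C,hash)→1520, (E,merge)→2520, (C,merge)→2640, (E,hash)→3360, (C,nl_idx)→9600, (E,nl)→16080 …(+1); best=1520 via (C,hash)
  {BC}: card=400; try (B,hash)→760, (C,nl_idx)→800, (B,nl_idx)→960, (C,merge)→1040, (B,merge)→1070, (C,hash)→1220 …(+2); best=760 via (B,hash)
  {BCE}: card=40000; try (E,hash)→4360, (E,merge)→6560, (B,hash)→10120, (E,nl)→80760, (B,nl_idx)→89520, (B,merge)→113870 …(+1); best=4360 via (E,hash)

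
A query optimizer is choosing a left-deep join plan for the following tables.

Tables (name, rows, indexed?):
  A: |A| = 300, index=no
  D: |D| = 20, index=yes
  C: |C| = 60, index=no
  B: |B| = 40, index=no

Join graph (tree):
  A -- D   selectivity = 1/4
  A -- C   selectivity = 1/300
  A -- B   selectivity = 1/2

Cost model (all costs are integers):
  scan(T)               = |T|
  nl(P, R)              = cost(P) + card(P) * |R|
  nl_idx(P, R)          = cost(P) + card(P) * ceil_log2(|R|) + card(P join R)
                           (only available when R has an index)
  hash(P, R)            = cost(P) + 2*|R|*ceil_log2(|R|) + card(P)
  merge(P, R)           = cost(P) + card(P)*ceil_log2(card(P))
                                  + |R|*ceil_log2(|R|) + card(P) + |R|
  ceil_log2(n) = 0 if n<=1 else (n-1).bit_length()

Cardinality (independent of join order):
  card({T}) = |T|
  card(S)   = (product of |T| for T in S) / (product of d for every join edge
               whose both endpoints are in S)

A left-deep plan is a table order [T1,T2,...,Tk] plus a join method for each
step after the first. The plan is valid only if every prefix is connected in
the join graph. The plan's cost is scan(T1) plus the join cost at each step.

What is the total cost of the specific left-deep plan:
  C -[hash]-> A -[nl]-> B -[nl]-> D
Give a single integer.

step 1: scan C: cost=60, card=60
step 2: join A via hash
    card(P join A) = 60*300/(300) = 60
    cost = 60 + 2*300*9 + 60 = 5520
step 3: join B via nl
    card(P join B) = 60*40/(2) = 1200
    cost = 5520 + 60*40 = 7920
step 4: join D via nl
    card(P join D) = 1200*20/(4) = 6000
    cost = 7920 + 1200*20 = 31920

31920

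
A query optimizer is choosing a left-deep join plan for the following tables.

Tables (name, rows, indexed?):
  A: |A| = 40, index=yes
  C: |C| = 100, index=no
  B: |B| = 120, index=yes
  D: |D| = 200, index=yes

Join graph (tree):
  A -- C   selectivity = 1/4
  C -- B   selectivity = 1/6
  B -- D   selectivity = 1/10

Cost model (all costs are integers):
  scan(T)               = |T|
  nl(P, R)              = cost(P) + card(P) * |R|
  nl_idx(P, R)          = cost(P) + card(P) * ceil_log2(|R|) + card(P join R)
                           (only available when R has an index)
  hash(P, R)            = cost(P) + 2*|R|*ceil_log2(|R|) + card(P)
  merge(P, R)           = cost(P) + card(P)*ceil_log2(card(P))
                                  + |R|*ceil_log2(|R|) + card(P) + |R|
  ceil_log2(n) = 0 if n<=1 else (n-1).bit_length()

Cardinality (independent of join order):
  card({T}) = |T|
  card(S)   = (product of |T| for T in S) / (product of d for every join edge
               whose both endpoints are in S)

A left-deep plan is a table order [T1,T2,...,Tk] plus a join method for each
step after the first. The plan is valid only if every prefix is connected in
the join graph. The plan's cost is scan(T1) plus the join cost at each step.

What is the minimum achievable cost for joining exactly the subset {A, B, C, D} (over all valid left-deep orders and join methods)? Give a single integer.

26560

Selinger DP over subsets of {A,B,C,D}:
  {A}: scan cost=40, card=40
  {C}: scan cost=100, card=100
  {B}: scan cost=120, card=120
  {D}: scan cost=200, card=200
  {AC}: card=1000; try (A,hash)→680, (C,merge)→1120, (A,merge)→1180, (C,hash)→1480, (A,nl_idx)→1700, (C,nl)→4040 …(+1); best=680 via (A,hash)
  {BC}: card=2000; try (C,hash)→1640, (B,merge)→1860, (C,merge)→1880, (B,hash)→1880, (B,nl_idx)→2800, (B,nl)→12100 …(+1); best=1640 via (C,hash)
  {BD}: card=2400; try (B,hash)→2080, (D,merge)→2880, (B,merge)→2960, (D,hash)→3440, (D,nl_idx)→3480, (B,nl_idx)→4000 …(+2); best=2080 via (B,hash)
  {ABC}: card=20000; try (B,hash)→3360, (A,hash)→4120, (B,merge)→12640, (A,merge)→25920, (B,nl_idx)→27680, (A,nl_idx)→33640 …(+2); best=3360 via (B,hash)
  {BCD}: card=40000; try (C,hash)→5880, (D,hash)→6840, (D,merge)→27440, (C,merge)→34080, (D,nl_idx)→57640, (C,nl)→242080 …(+1); best=5880 via (C,hash)
  {ABCD}: card=400000; try (D,hash)→26560, (A,hash)→46360, (D,merge)→325160, (D,nl_idx)→563360, (A,nl_idx)→645880, (A,merge)→686160 …(+2); best=26560 via (D,hash)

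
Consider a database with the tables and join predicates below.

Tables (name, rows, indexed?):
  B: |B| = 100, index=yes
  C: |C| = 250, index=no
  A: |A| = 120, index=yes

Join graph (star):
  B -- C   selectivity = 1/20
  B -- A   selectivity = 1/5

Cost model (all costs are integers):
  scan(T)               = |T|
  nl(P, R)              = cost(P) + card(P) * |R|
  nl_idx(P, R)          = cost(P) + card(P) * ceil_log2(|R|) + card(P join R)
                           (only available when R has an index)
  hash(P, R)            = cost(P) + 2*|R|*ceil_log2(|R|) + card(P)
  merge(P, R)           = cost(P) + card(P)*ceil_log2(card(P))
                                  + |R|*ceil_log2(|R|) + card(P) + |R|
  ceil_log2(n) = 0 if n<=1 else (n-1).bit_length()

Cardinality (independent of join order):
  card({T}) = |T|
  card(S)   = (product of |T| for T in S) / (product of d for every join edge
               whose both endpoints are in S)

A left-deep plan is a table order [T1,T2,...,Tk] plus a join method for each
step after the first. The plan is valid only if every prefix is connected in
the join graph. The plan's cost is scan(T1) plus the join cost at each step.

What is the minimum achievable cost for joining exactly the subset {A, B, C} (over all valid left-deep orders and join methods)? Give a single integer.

4830

Selinger DP over subsets of {A,B,C}:
  {B}: scan cost=100, card=100
  {C}: scan cost=250, card=250
  {A}: scan cost=120, card=120
  {BC}: card=1250; try (B,hash)→1900, (C,merge)→3150, (B,nl_idx)→3250, (B,merge)→3300, (C,hash)→4200, (C,nl)→25100 …(+1); best=1900 via (B,hash)
  {AB}: card=2400; try (B,hash)→1640, (A,merge)→1860, (B,merge)→1880, (A,hash)→1880, (A,nl_idx)→3200, (B,nl_idx)→3360 …(+2); best=1640 via (B,hash)
  {ABC}: card=30000; try (A,hash)→4830, (C,hash)→8040, (A,merge)→17860, (C,merge)→35090, (A,nl_idx)→40650, (A,nl)→151900 …(+1); best=4830 via (A,hash)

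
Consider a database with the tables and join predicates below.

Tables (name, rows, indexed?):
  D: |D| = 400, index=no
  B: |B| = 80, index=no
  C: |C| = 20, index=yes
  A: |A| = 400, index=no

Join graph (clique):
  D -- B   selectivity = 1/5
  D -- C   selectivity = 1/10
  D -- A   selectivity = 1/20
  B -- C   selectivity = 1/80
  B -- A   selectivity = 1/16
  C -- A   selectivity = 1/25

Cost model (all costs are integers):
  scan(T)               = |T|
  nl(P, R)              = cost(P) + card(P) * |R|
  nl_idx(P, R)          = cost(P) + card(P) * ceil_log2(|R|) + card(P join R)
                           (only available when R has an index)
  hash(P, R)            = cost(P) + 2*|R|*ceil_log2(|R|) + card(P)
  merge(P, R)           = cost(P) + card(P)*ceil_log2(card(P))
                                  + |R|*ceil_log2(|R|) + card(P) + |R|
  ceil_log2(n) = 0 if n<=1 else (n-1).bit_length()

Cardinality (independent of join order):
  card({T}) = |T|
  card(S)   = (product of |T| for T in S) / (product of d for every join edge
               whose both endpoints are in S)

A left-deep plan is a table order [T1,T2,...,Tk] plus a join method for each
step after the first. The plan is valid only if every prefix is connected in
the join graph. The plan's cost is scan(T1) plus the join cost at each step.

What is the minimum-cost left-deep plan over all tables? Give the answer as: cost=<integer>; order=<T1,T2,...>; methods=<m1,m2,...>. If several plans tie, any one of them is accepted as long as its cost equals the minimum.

Selinger DP (subsets sized 1..n):
  {D}: scan cost=400, card=400
  {B}: scan cost=80, card=80
  {C}: scan cost=20, card=20
  {A}: scan cost=400, card=400
  {BD}: card=6400; try (B,hash)→1920, (D,merge)→4720, (B,merge)→5040, (D,hash)→7360, (D,nl)→32080, (B,nl)→32400; best=1920 via (B,hash)
  {CD}: card=800; try (C,hash)→1000, (C,nl_idx)→3200, (D,merge)→4140, (C,merge)→4520, (D,hash)→7240, (D,nl)→8020 …(+1); best=1000 via (C,hash)
  {AD}: card=8000; try (D,hash)→8000, (A,hash)→8000, (D,merge)→8400, (A,merge)→8400, (D,nl)→160400, (A,nl)→160400; best=8000 via (D,hash)
  {BC}: card=20; try (C,hash)→360, (C,nl_idx)→500, (B,merge)→780, (C,merge)→840, (B,hash)→1160, (B,nl)→1620 …(+1); best=360 via (C,hash)
  {AB}: card=2000; try (B,hash)→1920, (A,merge)→4720, (B,merge)→5040, (A,hash)→7360, (A,nl)→32080, (B,nl)→32400; best=1920 via (B,hash)
  {AC}: card=320; try (C,hash)→1000, (C,nl_idx)→2720, (A,merge)→4140, (C,merge)→4520, (A,hash)→7240, (A,nl)→8020 …(+1); best=1000 via (C,hash)
  {BCD}: card=160; try (B,hash)→2920, (D,merge)→4480, (D,hash)→7580, (D,nl)→8360, (C,hash)→8520, (B,merge)→10440 …(+4); best=2920 via (B,hash)
  {ABD}: card=8000; try (D,hash)→11120, (A,hash)→15520, (B,hash)→17120, (D,merge)→29920, (A,merge)→95520, (B,merge)→120640 …(+3); best=11120 via (D,hash)
  {ACD}: card=640; try (D,merge)→8200, (D,hash)→8520, (A,hash)→9000, (A,merge)→13800, (C,hash)→16200, (C,nl_idx)→48640 …(+4); best=8200 via (D,merge)
  {ABC}: card=20; try (B,hash)→2440, (C,hash)→4120, (A,merge)→4480, (B,merge)→4840, (A,hash)→7580, (A,nl)→8360 …(+4); best=2440 via (B,hash)
  {ABCD}: card=8; try (D,merge)→6560, (A,merge)→8360, (D,hash)→9660, (B,hash)→9960, (A,hash)→10280, (D,nl)→10440 …(+7); best=6560 via (D,merge)

cost=6560; order=A,C,B,D; methods=hash,hash,merge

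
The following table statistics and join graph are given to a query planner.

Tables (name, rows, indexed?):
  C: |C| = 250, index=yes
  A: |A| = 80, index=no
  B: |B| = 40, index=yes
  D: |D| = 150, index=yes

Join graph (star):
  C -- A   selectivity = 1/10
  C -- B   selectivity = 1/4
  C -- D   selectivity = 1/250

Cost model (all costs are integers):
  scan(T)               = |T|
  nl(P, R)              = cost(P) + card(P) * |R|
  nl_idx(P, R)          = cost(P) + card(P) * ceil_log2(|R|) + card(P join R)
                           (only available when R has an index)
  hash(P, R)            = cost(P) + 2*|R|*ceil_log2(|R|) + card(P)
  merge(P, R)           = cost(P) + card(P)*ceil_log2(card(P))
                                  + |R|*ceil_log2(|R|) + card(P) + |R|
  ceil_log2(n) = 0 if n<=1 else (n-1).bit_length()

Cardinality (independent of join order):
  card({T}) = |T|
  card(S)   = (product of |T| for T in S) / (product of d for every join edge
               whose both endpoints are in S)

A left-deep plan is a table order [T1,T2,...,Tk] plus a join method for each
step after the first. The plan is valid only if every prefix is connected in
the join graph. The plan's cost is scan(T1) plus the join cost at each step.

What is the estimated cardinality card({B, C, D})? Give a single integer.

1500

Tables in S: B(40), C(250), D(150)
Edges inside S: C-B(d=4), C-D(d=250)
numerator = 40 * 250 * 150 = 1500000
denominator = 4 * 250 = 1000
card(S) = 1500000 / 1000 = 1500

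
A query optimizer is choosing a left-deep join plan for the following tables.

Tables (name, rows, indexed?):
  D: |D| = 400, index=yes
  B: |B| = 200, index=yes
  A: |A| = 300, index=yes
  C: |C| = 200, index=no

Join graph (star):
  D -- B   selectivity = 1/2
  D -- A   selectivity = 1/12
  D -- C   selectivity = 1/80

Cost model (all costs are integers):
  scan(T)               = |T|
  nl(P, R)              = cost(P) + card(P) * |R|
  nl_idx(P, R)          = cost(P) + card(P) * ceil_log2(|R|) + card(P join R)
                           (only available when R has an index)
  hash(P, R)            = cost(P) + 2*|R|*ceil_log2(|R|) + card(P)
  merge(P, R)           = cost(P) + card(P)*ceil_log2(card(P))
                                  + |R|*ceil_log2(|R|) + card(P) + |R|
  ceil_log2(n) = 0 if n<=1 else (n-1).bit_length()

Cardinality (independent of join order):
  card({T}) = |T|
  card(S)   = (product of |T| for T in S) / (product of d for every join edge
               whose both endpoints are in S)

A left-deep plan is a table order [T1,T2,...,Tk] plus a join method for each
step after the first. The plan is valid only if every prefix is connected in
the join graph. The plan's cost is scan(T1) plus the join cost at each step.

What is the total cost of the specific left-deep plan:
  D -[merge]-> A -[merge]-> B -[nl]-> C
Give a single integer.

200159200

step 1: scan D: cost=400, card=400
step 2: join A via merge
    card(P join A) = 400*300/(12) = 10000
    cost = 400 + 400*9 + 300*9 + 400 + 300 = 7400
step 3: join B via merge
    card(P join B) = 10000*200/(2) = 1000000
    cost = 7400 + 10000*14 + 200*8 + 10000 + 200 = 159200
step 4: join C via nl
    card(P join C) = 1000000*200/(80) = 2500000
    cost = 159200 + 1000000*200 = 200159200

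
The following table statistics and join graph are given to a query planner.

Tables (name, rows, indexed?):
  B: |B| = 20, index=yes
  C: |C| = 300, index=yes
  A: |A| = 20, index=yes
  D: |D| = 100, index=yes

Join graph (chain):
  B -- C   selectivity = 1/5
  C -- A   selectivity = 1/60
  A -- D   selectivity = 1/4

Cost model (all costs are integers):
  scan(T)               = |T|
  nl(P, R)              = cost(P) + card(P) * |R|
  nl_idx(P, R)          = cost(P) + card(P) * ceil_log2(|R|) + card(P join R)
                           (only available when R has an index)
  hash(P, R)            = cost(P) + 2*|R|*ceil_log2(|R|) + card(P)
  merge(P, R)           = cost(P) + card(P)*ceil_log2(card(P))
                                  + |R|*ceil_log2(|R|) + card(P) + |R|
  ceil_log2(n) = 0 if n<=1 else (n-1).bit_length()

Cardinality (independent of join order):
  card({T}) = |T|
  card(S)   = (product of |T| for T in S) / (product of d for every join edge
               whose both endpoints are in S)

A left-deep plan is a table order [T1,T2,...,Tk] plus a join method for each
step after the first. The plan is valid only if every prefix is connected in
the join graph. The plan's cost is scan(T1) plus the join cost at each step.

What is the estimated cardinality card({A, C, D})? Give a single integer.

Tables in S: A(20), C(300), D(100)
Edges inside S: C-A(d=60), A-D(d=4)
numerator = 20 * 300 * 100 = 600000
denominator = 60 * 4 = 240
card(S) = 600000 / 240 = 2500

2500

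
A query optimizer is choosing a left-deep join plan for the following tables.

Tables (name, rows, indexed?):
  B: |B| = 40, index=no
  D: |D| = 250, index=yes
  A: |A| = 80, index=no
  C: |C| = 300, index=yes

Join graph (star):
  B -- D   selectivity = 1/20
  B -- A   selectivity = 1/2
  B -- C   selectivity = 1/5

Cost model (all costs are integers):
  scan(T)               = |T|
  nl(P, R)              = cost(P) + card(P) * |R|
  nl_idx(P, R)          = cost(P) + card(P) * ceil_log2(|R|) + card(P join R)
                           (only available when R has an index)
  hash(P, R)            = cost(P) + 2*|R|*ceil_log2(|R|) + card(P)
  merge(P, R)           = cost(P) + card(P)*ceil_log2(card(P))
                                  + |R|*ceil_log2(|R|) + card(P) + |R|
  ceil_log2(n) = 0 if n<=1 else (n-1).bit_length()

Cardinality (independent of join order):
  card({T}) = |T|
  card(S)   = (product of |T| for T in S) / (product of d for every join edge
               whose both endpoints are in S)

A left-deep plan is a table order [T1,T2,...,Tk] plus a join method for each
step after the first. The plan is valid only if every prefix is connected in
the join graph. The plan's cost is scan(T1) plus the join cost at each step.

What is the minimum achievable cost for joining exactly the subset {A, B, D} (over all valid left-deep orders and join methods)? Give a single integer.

Selinger DP over subsets of {A,B,D}:
  {B}: scan cost=40, card=40
  {D}: scan cost=250, card=250
  {A}: scan cost=80, card=80
  {BD}: card=500; try (D,nl_idx)→860, (B,hash)→980, (D,merge)→2570, (B,merge)→2780, (D,hash)→4080, (D,nl)→10040 …(+1); best=860 via (D,nl_idx)
  {AB}: card=1600; try (B,hash)→640, (A,merge)→960, (B,merge)→1000, (A,hash)→1200, (A,nl)→3240, (B,nl)→3280; best=640 via (B,hash)
  {ABD}: card=20000; try (A,hash)→2480, (D,hash)→6240, (A,merge)→6500, (D,merge)→22090, (D,nl_idx)→33440, (A,nl)→40860 …(+1); best=2480 via (A,hash)

2480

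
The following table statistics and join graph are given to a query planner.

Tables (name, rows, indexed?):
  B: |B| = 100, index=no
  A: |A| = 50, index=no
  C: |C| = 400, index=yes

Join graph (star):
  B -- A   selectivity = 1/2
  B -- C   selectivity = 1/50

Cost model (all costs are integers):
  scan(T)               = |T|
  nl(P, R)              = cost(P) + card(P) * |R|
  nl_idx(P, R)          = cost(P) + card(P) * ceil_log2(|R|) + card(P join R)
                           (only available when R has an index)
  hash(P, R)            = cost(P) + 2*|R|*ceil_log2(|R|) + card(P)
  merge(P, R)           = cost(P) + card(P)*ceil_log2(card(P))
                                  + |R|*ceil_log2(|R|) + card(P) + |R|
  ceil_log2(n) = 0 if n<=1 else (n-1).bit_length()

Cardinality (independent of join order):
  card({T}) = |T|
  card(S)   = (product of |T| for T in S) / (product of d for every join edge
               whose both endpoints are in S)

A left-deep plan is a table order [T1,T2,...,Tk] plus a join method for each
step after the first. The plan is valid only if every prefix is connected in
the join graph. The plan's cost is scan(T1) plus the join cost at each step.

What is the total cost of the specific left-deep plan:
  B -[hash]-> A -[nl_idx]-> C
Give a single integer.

43300

step 1: scan B: cost=100, card=100
step 2: join A via hash
    card(P join A) = 100*50/(2) = 2500
    cost = 100 + 2*50*6 + 100 = 800
step 3: join C via nl_idx
    card(P join C) = 2500*400/(50) = 20000
    cost = 800 + 2500*9 + 20000 = 43300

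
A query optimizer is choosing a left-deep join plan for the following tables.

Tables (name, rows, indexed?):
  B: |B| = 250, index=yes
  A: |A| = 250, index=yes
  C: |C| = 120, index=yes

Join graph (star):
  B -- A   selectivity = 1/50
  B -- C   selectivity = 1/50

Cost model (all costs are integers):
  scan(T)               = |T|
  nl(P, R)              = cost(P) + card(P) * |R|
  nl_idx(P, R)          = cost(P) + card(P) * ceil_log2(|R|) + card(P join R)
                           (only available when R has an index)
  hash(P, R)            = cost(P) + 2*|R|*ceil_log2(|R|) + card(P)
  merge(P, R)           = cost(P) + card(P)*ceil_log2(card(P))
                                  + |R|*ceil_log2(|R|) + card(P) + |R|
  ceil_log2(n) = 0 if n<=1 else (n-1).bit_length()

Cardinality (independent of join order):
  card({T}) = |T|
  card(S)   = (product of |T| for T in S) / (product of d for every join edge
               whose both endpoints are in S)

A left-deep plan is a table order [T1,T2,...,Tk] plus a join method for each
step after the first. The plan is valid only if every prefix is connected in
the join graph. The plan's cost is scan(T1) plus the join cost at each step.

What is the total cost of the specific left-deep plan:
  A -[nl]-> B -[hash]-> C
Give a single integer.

65680

step 1: scan A: cost=250, card=250
step 2: join B via nl
    card(P join B) = 250*250/(50) = 1250
    cost = 250 + 250*250 = 62750
step 3: join C via hash
    card(P join C) = 1250*120/(50) = 3000
    cost = 62750 + 2*120*7 + 1250 = 65680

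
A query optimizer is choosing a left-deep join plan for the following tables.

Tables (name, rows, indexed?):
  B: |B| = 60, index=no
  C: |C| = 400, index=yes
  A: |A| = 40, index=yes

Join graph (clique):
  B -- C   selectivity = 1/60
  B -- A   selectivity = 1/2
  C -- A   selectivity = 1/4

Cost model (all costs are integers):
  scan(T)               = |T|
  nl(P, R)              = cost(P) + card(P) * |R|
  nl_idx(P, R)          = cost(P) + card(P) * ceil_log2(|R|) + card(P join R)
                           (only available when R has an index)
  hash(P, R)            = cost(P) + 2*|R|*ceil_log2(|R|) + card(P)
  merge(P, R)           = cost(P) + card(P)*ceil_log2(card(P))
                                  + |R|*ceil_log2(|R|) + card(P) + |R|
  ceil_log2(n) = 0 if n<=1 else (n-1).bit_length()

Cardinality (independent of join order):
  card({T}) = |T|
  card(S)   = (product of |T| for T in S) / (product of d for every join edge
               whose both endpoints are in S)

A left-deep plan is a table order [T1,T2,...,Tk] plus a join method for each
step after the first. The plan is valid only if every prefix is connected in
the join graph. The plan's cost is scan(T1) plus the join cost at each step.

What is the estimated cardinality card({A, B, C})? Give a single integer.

2000

Tables in S: A(40), B(60), C(400)
Edges inside S: B-C(d=60), B-A(d=2), C-A(d=4)
numerator = 40 * 60 * 400 = 960000
denominator = 60 * 2 * 4 = 480
card(S) = 960000 / 480 = 2000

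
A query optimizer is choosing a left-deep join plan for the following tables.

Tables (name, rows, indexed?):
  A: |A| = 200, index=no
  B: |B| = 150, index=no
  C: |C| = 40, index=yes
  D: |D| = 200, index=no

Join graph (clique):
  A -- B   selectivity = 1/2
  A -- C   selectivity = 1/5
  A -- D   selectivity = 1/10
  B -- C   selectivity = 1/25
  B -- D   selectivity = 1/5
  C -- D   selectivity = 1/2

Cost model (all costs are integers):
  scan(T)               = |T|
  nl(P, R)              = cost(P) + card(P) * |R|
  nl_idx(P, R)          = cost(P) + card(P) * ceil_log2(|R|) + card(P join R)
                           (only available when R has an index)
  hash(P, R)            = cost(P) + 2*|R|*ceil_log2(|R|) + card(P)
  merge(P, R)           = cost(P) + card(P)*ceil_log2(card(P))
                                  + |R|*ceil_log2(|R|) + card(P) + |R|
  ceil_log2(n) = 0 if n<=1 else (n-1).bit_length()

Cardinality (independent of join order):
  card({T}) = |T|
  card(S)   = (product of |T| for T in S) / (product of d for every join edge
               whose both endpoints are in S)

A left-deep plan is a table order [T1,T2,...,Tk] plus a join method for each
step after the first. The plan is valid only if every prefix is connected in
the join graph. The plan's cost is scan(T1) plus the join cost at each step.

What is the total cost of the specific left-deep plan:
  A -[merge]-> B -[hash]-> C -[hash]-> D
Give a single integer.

26830

step 1: scan A: cost=200, card=200
step 2: join B via merge
    card(P join B) = 200*150/(2) = 15000
    cost = 200 + 200*8 + 150*8 + 200 + 150 = 3350
step 3: join C via hash
    card(P join C) = 15000*40/(5*25) = 4800
    cost = 3350 + 2*40*6 + 15000 = 18830
step 4: join D via hash
    card(P join D) = 4800*200/(10*5*2) = 9600
    cost = 18830 + 2*200*8 + 4800 = 26830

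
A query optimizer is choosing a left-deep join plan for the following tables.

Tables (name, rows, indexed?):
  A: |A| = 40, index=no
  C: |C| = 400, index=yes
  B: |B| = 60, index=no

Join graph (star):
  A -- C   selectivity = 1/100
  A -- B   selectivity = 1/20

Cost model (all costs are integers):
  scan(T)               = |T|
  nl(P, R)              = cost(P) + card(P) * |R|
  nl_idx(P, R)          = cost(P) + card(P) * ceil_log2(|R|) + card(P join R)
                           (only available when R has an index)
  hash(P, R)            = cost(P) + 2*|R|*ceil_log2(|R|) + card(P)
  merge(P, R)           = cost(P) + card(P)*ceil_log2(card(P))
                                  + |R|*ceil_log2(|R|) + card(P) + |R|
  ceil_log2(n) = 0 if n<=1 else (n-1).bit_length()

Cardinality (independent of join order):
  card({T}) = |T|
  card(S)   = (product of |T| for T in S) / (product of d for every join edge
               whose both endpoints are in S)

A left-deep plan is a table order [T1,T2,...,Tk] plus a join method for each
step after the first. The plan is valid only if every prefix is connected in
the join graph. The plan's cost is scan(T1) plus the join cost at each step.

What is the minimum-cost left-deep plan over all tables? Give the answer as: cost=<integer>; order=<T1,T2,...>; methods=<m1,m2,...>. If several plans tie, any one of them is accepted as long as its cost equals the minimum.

Selinger DP (subsets sized 1..n):
  {A}: scan cost=40, card=40
  {C}: scan cost=400, card=400
  {B}: scan cost=60, card=60
  {AC}: card=160; try (C,nl_idx)→560, (A,hash)→1280, (C,merge)→4320, (A,merge)→4680, (C,hash)→7280, (C,nl)→16040 …(+1); best=560 via (C,nl_idx)
  {AB}: card=120; try (A,hash)→600, (B,merge)→740, (A,merge)→760, (B,hash)→800, (B,nl)→2440, (A,nl)→2460; best=600 via (A,hash)
  {ABC}: card=480; try (B,hash)→1440, (C,nl_idx)→2160, (B,merge)→2420, (C,merge)→5560, (C,hash)→7920, (B,nl)→10160 …(+1); best=1440 via (B,hash)

cost=1440; order=A,C,B; methods=nl_idx,hash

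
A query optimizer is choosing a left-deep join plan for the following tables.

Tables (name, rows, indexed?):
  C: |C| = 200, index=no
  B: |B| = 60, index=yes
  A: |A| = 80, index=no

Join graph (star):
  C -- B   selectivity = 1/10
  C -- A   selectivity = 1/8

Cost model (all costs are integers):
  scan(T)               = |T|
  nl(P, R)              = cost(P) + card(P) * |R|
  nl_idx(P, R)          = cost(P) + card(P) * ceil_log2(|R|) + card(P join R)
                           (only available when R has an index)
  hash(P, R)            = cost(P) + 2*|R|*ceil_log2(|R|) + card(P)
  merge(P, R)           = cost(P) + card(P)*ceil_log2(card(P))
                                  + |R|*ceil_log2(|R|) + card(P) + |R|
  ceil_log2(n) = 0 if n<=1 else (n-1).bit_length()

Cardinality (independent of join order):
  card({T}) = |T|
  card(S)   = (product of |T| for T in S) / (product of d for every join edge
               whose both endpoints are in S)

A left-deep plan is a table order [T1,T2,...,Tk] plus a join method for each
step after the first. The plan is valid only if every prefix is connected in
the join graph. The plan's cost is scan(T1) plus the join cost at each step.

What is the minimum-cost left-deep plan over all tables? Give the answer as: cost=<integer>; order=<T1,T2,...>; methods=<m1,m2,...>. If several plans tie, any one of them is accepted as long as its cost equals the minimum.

Selinger DP (subsets sized 1..n):
  {C}: scan cost=200, card=200
  {B}: scan cost=60, card=60
  {A}: scan cost=80, card=80
  {BC}: card=1200; try (B,hash)→1120, (C,merge)→2280, (B,merge)→2420, (B,nl_idx)→2600, (C,hash)→3320, (C,nl)→12060 …(+1); best=1120 via (B,hash)
  {AC}: card=2000; try (A,hash)→1520, (C,merge)→2520, (A,merge)→2640, (C,hash)→3360, (C,nl)→16080, (A,nl)→16200; best=1520 via (A,hash)
  {ABC}: card=12000; try (A,hash)→3440, (B,hash)→4240, (A,merge)→16160, (B,nl_idx)→25520, (B,merge)→25940, (A,nl)→97120 …(+1); best=3440 via (A,hash)

cost=3440; order=C,B,A; methods=hash,hash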